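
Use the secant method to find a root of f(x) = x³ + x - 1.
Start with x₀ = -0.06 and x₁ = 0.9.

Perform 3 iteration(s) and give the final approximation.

f(x) = x³ + x - 1
x₀ = -0.06, x₁ = 0.9

Secant formula: x_{n+1} = x_n - f(x_n)(x_n - x_{n-1})/(f(x_n) - f(x_{n-1}))

Iteration 1:
  f(-0.060000) = -1.060216
  f(0.900000) = 0.629000
  x_2 = 0.900000 - 0.629000×(0.900000 - (-0.060000))/(0.629000 - (-1.060216))
       = 0.542532
Iteration 2:
  f(0.900000) = 0.629000
  f(0.542532) = -0.297778
  x_3 = 0.542532 - (-0.297778)×(0.542532 - 0.900000)/(-0.297778 - 0.629000)
       = 0.657388
Iteration 3:
  f(0.542532) = -0.297778
  f(0.657388) = -0.058515
  x_4 = 0.657388 - (-0.058515)×(0.657388 - 0.542532)/(-0.058515 - (-0.297778))
       = 0.685478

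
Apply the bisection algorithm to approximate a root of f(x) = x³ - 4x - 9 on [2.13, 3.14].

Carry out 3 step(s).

f(x) = x³ - 4x - 9
Initial interval: [2.13, 3.14]

Iteration 1:
  c_1 = (2.130000 + 3.140000)/2 = 2.635000
  f(c_1) = f(2.635000) = -1.244602
  f(a) × f(c) ≥ 0, new interval: [2.635000, 3.140000]
Iteration 2:
  c_2 = (2.635000 + 3.140000)/2 = 2.887500
  f(c_2) = f(2.887500) = 3.524982
  f(a) × f(c) < 0, new interval: [2.635000, 2.887500]
Iteration 3:
  c_3 = (2.635000 + 2.887500)/2 = 2.761250
  f(c_3) = f(2.761250) = 1.008155
  f(a) × f(c) < 0, new interval: [2.635000, 2.761250]

After 3 iteration(s), the approximation is c_3 = 2.761250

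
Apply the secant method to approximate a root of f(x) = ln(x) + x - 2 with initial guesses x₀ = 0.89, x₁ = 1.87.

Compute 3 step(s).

f(x) = ln(x) + x - 2
x₀ = 0.89, x₁ = 1.87

Secant formula: x_{n+1} = x_n - f(x_n)(x_n - x_{n-1})/(f(x_n) - f(x_{n-1}))

Iteration 1:
  f(0.890000) = -1.226534
  f(1.870000) = 0.495938
  x_2 = 1.870000 - 0.495938×(1.870000 - 0.890000)/(0.495938 - (-1.226534))
       = 1.587836
Iteration 2:
  f(1.870000) = 0.495938
  f(1.587836) = 0.050208
  x_3 = 1.587836 - 0.050208×(1.587836 - 1.870000)/(0.050208 - 0.495938)
       = 1.556052
Iteration 3:
  f(1.587836) = 0.050208
  f(1.556052) = -0.001795
  x_4 = 1.556052 - (-0.001795)×(1.556052 - 1.587836)/(-0.001795 - 0.050208)
       = 1.557150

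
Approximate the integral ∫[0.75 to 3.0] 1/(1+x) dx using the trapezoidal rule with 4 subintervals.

f(x) = 1/(1+x)
a = 0.75, b = 3.0, n = 4
h = (b - a)/n = 0.562500

Trapezoidal rule: (h/2)[f(x₀) + 2f(x₁) + 2f(x₂) + ... + f(xₙ)]

x_0 = 0.7500, f(x_0) = 0.571429, coefficient = 1
x_1 = 1.3125, f(x_1) = 0.432432, coefficient = 2
x_2 = 1.8750, f(x_2) = 0.347826, coefficient = 2
x_3 = 2.4375, f(x_3) = 0.290909, coefficient = 2
x_4 = 3.0000, f(x_4) = 0.250000, coefficient = 1

I ≈ (0.562500/2) × 2.963764 = 0.833559
Exact value: 0.826679
Error: 0.006880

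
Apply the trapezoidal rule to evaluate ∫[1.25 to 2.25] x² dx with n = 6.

f(x) = x²
a = 1.25, b = 2.25, n = 6
h = (b - a)/n = 0.166667

Trapezoidal rule: (h/2)[f(x₀) + 2f(x₁) + 2f(x₂) + ... + f(xₙ)]

x_0 = 1.2500, f(x_0) = 1.562500, coefficient = 1
x_1 = 1.4167, f(x_1) = 2.006944, coefficient = 2
x_2 = 1.5833, f(x_2) = 2.506944, coefficient = 2
x_3 = 1.7500, f(x_3) = 3.062500, coefficient = 2
x_4 = 1.9167, f(x_4) = 3.673611, coefficient = 2
x_5 = 2.0833, f(x_5) = 4.340278, coefficient = 2
x_6 = 2.2500, f(x_6) = 5.062500, coefficient = 1

I ≈ (0.166667/2) × 37.805556 = 3.150463
Exact value: 3.145833
Error: 0.004630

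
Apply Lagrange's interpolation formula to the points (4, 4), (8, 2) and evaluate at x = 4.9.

Lagrange interpolation formula:
P(x) = Σ yᵢ × Lᵢ(x)
where Lᵢ(x) = Π_{j≠i} (x - xⱼ)/(xᵢ - xⱼ)

L_0(4.9) = (4.9 - 8)/(4 - 8) = 0.775000
L_1(4.9) = (4.9 - 4)/(8 - 4) = 0.225000

P(4.9) = 4×L_0(4.9) + 2×L_1(4.9)
P(4.9) = 3.550000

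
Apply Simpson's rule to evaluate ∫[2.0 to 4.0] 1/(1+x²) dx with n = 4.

f(x) = 1/(1+x²)
a = 2.0, b = 4.0, n = 4
h = (b - a)/n = 0.500000

Simpson's rule: (h/3)[f(x₀) + 4f(x₁) + 2f(x₂) + ... + f(xₙ)]

x_0 = 2.0000, f(x_0) = 0.200000, coefficient = 1
x_1 = 2.5000, f(x_1) = 0.137931, coefficient = 4
x_2 = 3.0000, f(x_2) = 0.100000, coefficient = 2
x_3 = 3.5000, f(x_3) = 0.075472, coefficient = 4
x_4 = 4.0000, f(x_4) = 0.058824, coefficient = 1

I ≈ (0.500000/3) × 1.312434 = 0.218739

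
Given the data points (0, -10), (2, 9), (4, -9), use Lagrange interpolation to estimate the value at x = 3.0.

Lagrange interpolation formula:
P(x) = Σ yᵢ × Lᵢ(x)
where Lᵢ(x) = Π_{j≠i} (x - xⱼ)/(xᵢ - xⱼ)

L_0(3.0) = (3.0 - 2)/(0 - 2) × (3.0 - 4)/(0 - 4) = -0.125000
L_1(3.0) = (3.0 - 0)/(2 - 0) × (3.0 - 4)/(2 - 4) = 0.750000
L_2(3.0) = (3.0 - 0)/(4 - 0) × (3.0 - 2)/(4 - 2) = 0.375000

P(3.0) = (-10)×L_0(3.0) + 9×L_1(3.0) + (-9)×L_2(3.0)
P(3.0) = 4.625000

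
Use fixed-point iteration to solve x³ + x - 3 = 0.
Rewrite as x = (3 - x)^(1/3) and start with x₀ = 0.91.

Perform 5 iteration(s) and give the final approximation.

Equation: x³ + x - 3 = 0
Fixed-point form: x = (3 - x)^(1/3)
x₀ = 0.91

x_1 = g(0.910000) = 1.278543
x_2 = g(1.278543) = 1.198483
x_3 = g(1.198483) = 1.216782
x_4 = g(1.216782) = 1.212648
x_5 = g(1.212648) = 1.213584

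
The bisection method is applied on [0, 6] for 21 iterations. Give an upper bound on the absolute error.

Bisection error bound: |error| ≤ (b-a)/2^n
|error| ≤ (6 - 0)/2^21 = 6/2^21
|error| ≤ 0.0000028610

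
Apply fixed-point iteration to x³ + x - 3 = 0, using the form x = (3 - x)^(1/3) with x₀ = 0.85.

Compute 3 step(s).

Equation: x³ + x - 3 = 0
Fixed-point form: x = (3 - x)^(1/3)
x₀ = 0.85

x_1 = g(0.850000) = 1.290663
x_2 = g(1.290663) = 1.195664
x_3 = g(1.195664) = 1.217416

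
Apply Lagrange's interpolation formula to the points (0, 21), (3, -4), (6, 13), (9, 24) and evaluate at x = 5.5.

Lagrange interpolation formula:
P(x) = Σ yᵢ × Lᵢ(x)
where Lᵢ(x) = Π_{j≠i} (x - xⱼ)/(xᵢ - xⱼ)

L_0(5.5) = (5.5 - 3)/(0 - 3) × (5.5 - 6)/(0 - 6) × (5.5 - 9)/(0 - 9) = -0.027006
L_1(5.5) = (5.5 - 0)/(3 - 0) × (5.5 - 6)/(3 - 6) × (5.5 - 9)/(3 - 9) = 0.178241
L_2(5.5) = (5.5 - 0)/(6 - 0) × (5.5 - 3)/(6 - 3) × (5.5 - 9)/(6 - 9) = 0.891204
L_3(5.5) = (5.5 - 0)/(9 - 0) × (5.5 - 3)/(9 - 3) × (5.5 - 6)/(9 - 6) = -0.042438

P(5.5) = 21×L_0(5.5) + (-4)×L_1(5.5) + 13×L_2(5.5) + 24×L_3(5.5)
P(5.5) = 9.287037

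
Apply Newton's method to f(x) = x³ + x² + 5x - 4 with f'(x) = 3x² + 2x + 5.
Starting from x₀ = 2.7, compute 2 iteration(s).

f(x) = x³ + x² + 5x - 4
f'(x) = 3x² + 2x + 5
x₀ = 2.7

Newton-Raphson formula: x_{n+1} = x_n - f(x_n)/f'(x_n)

Iteration 1:
  f(2.700000) = 36.473000
  f'(2.700000) = 32.270000
  x_1 = 2.700000 - 36.473000/32.270000 = 1.569755
Iteration 2:
  f(1.569755) = 10.180990
  f'(1.569755) = 15.531904
  x_2 = 1.569755 - 10.180990/15.531904 = 0.914266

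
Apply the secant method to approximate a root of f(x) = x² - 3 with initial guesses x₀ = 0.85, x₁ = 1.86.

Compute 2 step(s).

f(x) = x² - 3
x₀ = 0.85, x₁ = 1.86

Secant formula: x_{n+1} = x_n - f(x_n)(x_n - x_{n-1})/(f(x_n) - f(x_{n-1}))

Iteration 1:
  f(0.850000) = -2.277500
  f(1.860000) = 0.459600
  x_2 = 1.860000 - 0.459600×(1.860000 - 0.850000)/(0.459600 - (-2.277500))
       = 1.690406
Iteration 2:
  f(1.860000) = 0.459600
  f(1.690406) = -0.142528
  x_3 = 1.690406 - (-0.142528)×(1.690406 - 1.860000)/(-0.142528 - 0.459600)
       = 1.730550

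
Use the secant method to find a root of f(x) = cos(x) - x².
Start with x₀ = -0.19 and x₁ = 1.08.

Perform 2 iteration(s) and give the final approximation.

f(x) = cos(x) - x²
x₀ = -0.19, x₁ = 1.08

Secant formula: x_{n+1} = x_n - f(x_n)(x_n - x_{n-1})/(f(x_n) - f(x_{n-1}))

Iteration 1:
  f(-0.190000) = 0.945904
  f(1.080000) = -0.695072
  x_2 = 1.080000 - (-0.695072)×(1.080000 - (-0.190000))/(-0.695072 - 0.945904)
       = 0.542063
Iteration 2:
  f(1.080000) = -0.695072
  f(0.542063) = 0.562813
  x_3 = 0.542063 - 0.562813×(0.542063 - 1.080000)/(0.562813 - (-0.695072))
       = 0.782751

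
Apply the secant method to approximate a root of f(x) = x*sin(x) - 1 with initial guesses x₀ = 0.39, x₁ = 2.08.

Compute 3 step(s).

f(x) = x*sin(x) - 1
x₀ = 0.39, x₁ = 2.08

Secant formula: x_{n+1} = x_n - f(x_n)(x_n - x_{n-1})/(f(x_n) - f(x_{n-1}))

Iteration 1:
  f(0.390000) = -0.851727
  f(2.080000) = 0.816117
  x_2 = 2.080000 - 0.816117×(2.080000 - 0.390000)/(0.816117 - (-0.851727))
       = 1.253041
Iteration 2:
  f(2.080000) = 0.816117
  f(1.253041) = 0.190313
  x_3 = 1.253041 - 0.190313×(1.253041 - 2.080000)/(0.190313 - 0.816117)
       = 1.001555
Iteration 3:
  f(1.253041) = 0.190313
  f(1.001555) = -0.156380
  x_4 = 1.001555 - (-0.156380)×(1.001555 - 1.253041)/(-0.156380 - 0.190313)
       = 1.114991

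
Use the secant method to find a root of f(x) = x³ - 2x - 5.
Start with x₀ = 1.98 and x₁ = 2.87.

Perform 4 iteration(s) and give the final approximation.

f(x) = x³ - 2x - 5
x₀ = 1.98, x₁ = 2.87

Secant formula: x_{n+1} = x_n - f(x_n)(x_n - x_{n-1})/(f(x_n) - f(x_{n-1}))

Iteration 1:
  f(1.980000) = -1.197608
  f(2.870000) = 12.899903
  x_2 = 2.870000 - 12.899903×(2.870000 - 1.980000)/(12.899903 - (-1.197608))
       = 2.055607
Iteration 2:
  f(2.870000) = 12.899903
  f(2.055607) = -0.425205
  x_3 = 2.055607 - (-0.425205)×(2.055607 - 2.870000)/(-0.425205 - 12.899903)
       = 2.081594
Iteration 3:
  f(2.055607) = -0.425205
  f(2.081594) = -0.143567
  x_4 = 2.081594 - (-0.143567)×(2.081594 - 2.055607)/(-0.143567 - (-0.425205))
       = 2.094842
Iteration 4:
  f(2.081594) = -0.143567
  f(2.094842) = 0.003239
  x_5 = 2.094842 - 0.003239×(2.094842 - 2.081594)/(0.003239 - (-0.143567))
       = 2.094549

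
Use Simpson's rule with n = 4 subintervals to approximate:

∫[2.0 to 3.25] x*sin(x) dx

f(x) = x*sin(x)
a = 2.0, b = 3.25, n = 4
h = (b - a)/n = 0.312500

Simpson's rule: (h/3)[f(x₀) + 4f(x₁) + 2f(x₂) + ... + f(xₙ)]

x_0 = 2.0000, f(x_0) = 1.818595, coefficient = 1
x_1 = 2.3125, f(x_1) = 1.705050, coefficient = 4
x_2 = 2.6250, f(x_2) = 1.296541, coefficient = 2
x_3 = 2.9375, f(x_3) = 0.595369, coefficient = 4
x_4 = 3.2500, f(x_4) = -0.351634, coefficient = 1

I ≈ (0.312500/3) × 13.261715 = 1.381429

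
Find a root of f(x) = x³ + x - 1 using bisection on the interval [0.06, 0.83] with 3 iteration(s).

f(x) = x³ + x - 1
Initial interval: [0.06, 0.83]

Iteration 1:
  c_1 = (0.060000 + 0.830000)/2 = 0.445000
  f(c_1) = f(0.445000) = -0.466879
  f(a) × f(c) ≥ 0, new interval: [0.445000, 0.830000]
Iteration 2:
  c_2 = (0.445000 + 0.830000)/2 = 0.637500
  f(c_2) = f(0.637500) = -0.103416
  f(a) × f(c) ≥ 0, new interval: [0.637500, 0.830000]
Iteration 3:
  c_3 = (0.637500 + 0.830000)/2 = 0.733750
  f(c_3) = f(0.733750) = 0.128793
  f(a) × f(c) < 0, new interval: [0.637500, 0.733750]

After 3 iteration(s), the approximation is c_3 = 0.733750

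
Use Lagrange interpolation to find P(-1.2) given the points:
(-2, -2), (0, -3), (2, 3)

Lagrange interpolation formula:
P(x) = Σ yᵢ × Lᵢ(x)
where Lᵢ(x) = Π_{j≠i} (x - xⱼ)/(xᵢ - xⱼ)

L_0(-1.2) = (-1.2 - 0)/(-2 - 0) × (-1.2 - 2)/(-2 - 2) = 0.480000
L_1(-1.2) = (-1.2 - (-2))/(0 - (-2)) × (-1.2 - 2)/(0 - 2) = 0.640000
L_2(-1.2) = (-1.2 - (-2))/(2 - (-2)) × (-1.2 - 0)/(2 - 0) = -0.120000

P(-1.2) = (-2)×L_0(-1.2) + (-3)×L_1(-1.2) + 3×L_2(-1.2)
P(-1.2) = -3.240000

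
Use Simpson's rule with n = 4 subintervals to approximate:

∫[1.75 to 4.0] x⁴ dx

f(x) = x⁴
a = 1.75, b = 4.0, n = 4
h = (b - a)/n = 0.562500

Simpson's rule: (h/3)[f(x₀) + 4f(x₁) + 2f(x₂) + ... + f(xₙ)]

x_0 = 1.7500, f(x_0) = 9.378906, coefficient = 1
x_1 = 2.3125, f(x_1) = 28.597427, coefficient = 4
x_2 = 2.8750, f(x_2) = 68.320557, coefficient = 2
x_3 = 3.4375, f(x_3) = 139.627457, coefficient = 4
x_4 = 4.0000, f(x_4) = 256.000000, coefficient = 1

I ≈ (0.562500/3) × 1074.919556 = 201.547417
Exact value: 201.517383
Error: 0.030034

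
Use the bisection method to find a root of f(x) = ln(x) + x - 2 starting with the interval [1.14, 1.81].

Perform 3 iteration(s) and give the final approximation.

f(x) = ln(x) + x - 2
Initial interval: [1.14, 1.81]

Iteration 1:
  c_1 = (1.140000 + 1.810000)/2 = 1.475000
  f(c_1) = f(1.475000) = -0.136342
  f(a) × f(c) ≥ 0, new interval: [1.475000, 1.810000]
Iteration 2:
  c_2 = (1.475000 + 1.810000)/2 = 1.642500
  f(c_2) = f(1.642500) = 0.138719
  f(a) × f(c) < 0, new interval: [1.475000, 1.642500]
Iteration 3:
  c_3 = (1.475000 + 1.642500)/2 = 1.558750
  f(c_3) = f(1.558750) = 0.002634
  f(a) × f(c) < 0, new interval: [1.475000, 1.558750]

After 3 iteration(s), the approximation is c_3 = 1.558750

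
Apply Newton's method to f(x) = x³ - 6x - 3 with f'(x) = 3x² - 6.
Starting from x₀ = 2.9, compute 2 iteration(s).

f(x) = x³ - 6x - 3
f'(x) = 3x² - 6
x₀ = 2.9

Newton-Raphson formula: x_{n+1} = x_n - f(x_n)/f'(x_n)

Iteration 1:
  f(2.900000) = 3.989000
  f'(2.900000) = 19.230000
  x_1 = 2.900000 - 3.989000/19.230000 = 2.692564
Iteration 2:
  f(2.692564) = 0.365433
  f'(2.692564) = 15.749698
  x_2 = 2.692564 - 0.365433/15.749698 = 2.669361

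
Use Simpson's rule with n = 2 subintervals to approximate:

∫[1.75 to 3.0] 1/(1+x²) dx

f(x) = 1/(1+x²)
a = 1.75, b = 3.0, n = 2
h = (b - a)/n = 0.625000

Simpson's rule: (h/3)[f(x₀) + 4f(x₁) + 2f(x₂) + ... + f(xₙ)]

x_0 = 1.7500, f(x_0) = 0.246154, coefficient = 1
x_1 = 2.3750, f(x_1) = 0.150588, coefficient = 4
x_2 = 3.0000, f(x_2) = 0.100000, coefficient = 1

I ≈ (0.625000/3) × 0.948507 = 0.197606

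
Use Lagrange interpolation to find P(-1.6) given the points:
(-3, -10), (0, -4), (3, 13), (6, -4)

Lagrange interpolation formula:
P(x) = Σ yᵢ × Lᵢ(x)
where Lᵢ(x) = Π_{j≠i} (x - xⱼ)/(xᵢ - xⱼ)

L_0(-1.6) = (-1.6 - 0)/(-3 - 0) × (-1.6 - 3)/(-3 - 3) × (-1.6 - 6)/(-3 - 6) = 0.345284
L_1(-1.6) = (-1.6 - (-3))/(0 - (-3)) × (-1.6 - 3)/(0 - 3) × (-1.6 - 6)/(0 - 6) = 0.906370
L_2(-1.6) = (-1.6 - (-3))/(3 - (-3)) × (-1.6 - 0)/(3 - 0) × (-1.6 - 6)/(3 - 6) = -0.315259
L_3(-1.6) = (-1.6 - (-3))/(6 - (-3)) × (-1.6 - 0)/(6 - 0) × (-1.6 - 3)/(6 - 3) = 0.063605

P(-1.6) = (-10)×L_0(-1.6) + (-4)×L_1(-1.6) + 13×L_2(-1.6) + (-4)×L_3(-1.6)
P(-1.6) = -11.431111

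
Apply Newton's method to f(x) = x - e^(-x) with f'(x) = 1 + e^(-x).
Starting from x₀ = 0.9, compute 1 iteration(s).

f(x) = x - e^(-x)
f'(x) = 1 + e^(-x)
x₀ = 0.9

Newton-Raphson formula: x_{n+1} = x_n - f(x_n)/f'(x_n)

Iteration 1:
  f(0.900000) = 0.493430
  f'(0.900000) = 1.406570
  x_1 = 0.900000 - 0.493430/1.406570 = 0.549196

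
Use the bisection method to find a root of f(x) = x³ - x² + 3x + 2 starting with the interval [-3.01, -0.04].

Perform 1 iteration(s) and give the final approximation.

f(x) = x³ - x² + 3x + 2
Initial interval: [-3.01, -0.04]

Iteration 1:
  c_1 = (-3.010000 + (-0.040000))/2 = -1.525000
  f(c_1) = f(-1.525000) = -8.447203
  f(a) × f(c) ≥ 0, new interval: [-1.525000, -0.040000]

After 1 iteration(s), the approximation is c_1 = -1.525000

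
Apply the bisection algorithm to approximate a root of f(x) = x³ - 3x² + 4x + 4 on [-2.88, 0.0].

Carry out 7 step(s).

f(x) = x³ - 3x² + 4x + 4
Initial interval: [-2.88, 0.0]

Iteration 1:
  c_1 = (-2.880000 + 0.000000)/2 = -1.440000
  f(c_1) = f(-1.440000) = -10.966784
  f(a) × f(c) ≥ 0, new interval: [-1.440000, 0.000000]
Iteration 2:
  c_2 = (-1.440000 + 0.000000)/2 = -0.720000
  f(c_2) = f(-0.720000) = -0.808448
  f(a) × f(c) ≥ 0, new interval: [-0.720000, 0.000000]
Iteration 3:
  c_3 = (-0.720000 + 0.000000)/2 = -0.360000
  f(c_3) = f(-0.360000) = 2.124544
  f(a) × f(c) < 0, new interval: [-0.720000, -0.360000]
Iteration 4:
  c_4 = (-0.720000 + (-0.360000))/2 = -0.540000
  f(c_4) = f(-0.540000) = 0.807736
  f(a) × f(c) < 0, new interval: [-0.720000, -0.540000]
Iteration 5:
  c_5 = (-0.720000 + (-0.540000))/2 = -0.630000
  f(c_5) = f(-0.630000) = 0.039253
  f(a) × f(c) < 0, new interval: [-0.720000, -0.630000]
Iteration 6:
  c_6 = (-0.720000 + (-0.630000))/2 = -0.675000
  f(c_6) = f(-0.675000) = -0.374422
  f(a) × f(c) ≥ 0, new interval: [-0.675000, -0.630000]
Iteration 7:
  c_7 = (-0.675000 + (-0.630000))/2 = -0.652500
  f(c_7) = f(-0.652500) = -0.165075
  f(a) × f(c) ≥ 0, new interval: [-0.652500, -0.630000]

After 7 iteration(s), the approximation is c_7 = -0.652500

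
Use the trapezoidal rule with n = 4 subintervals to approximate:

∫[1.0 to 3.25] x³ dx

f(x) = x³
a = 1.0, b = 3.25, n = 4
h = (b - a)/n = 0.562500

Trapezoidal rule: (h/2)[f(x₀) + 2f(x₁) + 2f(x₂) + ... + f(xₙ)]

x_0 = 1.0000, f(x_0) = 1.000000, coefficient = 1
x_1 = 1.5625, f(x_1) = 3.814697, coefficient = 2
x_2 = 2.1250, f(x_2) = 9.595703, coefficient = 2
x_3 = 2.6875, f(x_3) = 19.410889, coefficient = 2
x_4 = 3.2500, f(x_4) = 34.328125, coefficient = 1

I ≈ (0.562500/2) × 100.970703 = 28.398010
Exact value: 27.641602
Error: 0.756409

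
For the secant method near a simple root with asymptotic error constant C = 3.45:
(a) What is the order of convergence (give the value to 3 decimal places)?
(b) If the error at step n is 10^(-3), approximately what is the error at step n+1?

(a) Secant method has superlinear convergence with order φ = (1+√5)/2 ≈ 1.618.
    This means |e_{n+1}| ≈ C|e_n|^1.618.

(b) With |e_n| = 10^(-3) and C = 3.45:
    |e_{n+1}| ≈ 3.45 × (10^(-3))^1.618 = 3.45 × 10^(-4.85)

(a) ≈ 1.618 (golden ratio); (b) |e_{n+1}| ≈ 4.827e-05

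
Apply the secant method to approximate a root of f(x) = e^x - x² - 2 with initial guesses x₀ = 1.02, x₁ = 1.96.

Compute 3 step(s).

f(x) = e^x - x² - 2
x₀ = 1.02, x₁ = 1.96

Secant formula: x_{n+1} = x_n - f(x_n)(x_n - x_{n-1})/(f(x_n) - f(x_{n-1}))

Iteration 1:
  f(1.020000) = -0.267205
  f(1.960000) = 1.257727
  x_2 = 1.960000 - 1.257727×(1.960000 - 1.020000)/(1.257727 - (-0.267205))
       = 1.184711
Iteration 2:
  f(1.960000) = 1.257727
  f(1.184711) = -0.133799
  x_3 = 1.184711 - (-0.133799)×(1.184711 - 1.960000)/(-0.133799 - 1.257727)
       = 1.259257
Iteration 3:
  f(1.184711) = -0.133799
  f(1.259257) = -0.062925
  x_4 = 1.259257 - (-0.062925)×(1.259257 - 1.184711)/(-0.062925 - (-0.133799))
       = 1.325443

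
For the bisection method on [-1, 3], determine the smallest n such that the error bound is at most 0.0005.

We need (b-a)/2^n ≤ 0.0005
(3 - (-1))/2^n ≤ 0.0005
4/2^n ≤ 0.0005
2^n ≥ 8000
n ≥ log₂(8000) = 12.97
n ≥ 13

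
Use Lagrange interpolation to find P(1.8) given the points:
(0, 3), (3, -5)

Lagrange interpolation formula:
P(x) = Σ yᵢ × Lᵢ(x)
where Lᵢ(x) = Π_{j≠i} (x - xⱼ)/(xᵢ - xⱼ)

L_0(1.8) = (1.8 - 3)/(0 - 3) = 0.400000
L_1(1.8) = (1.8 - 0)/(3 - 0) = 0.600000

P(1.8) = 3×L_0(1.8) + (-5)×L_1(1.8)
P(1.8) = -1.800000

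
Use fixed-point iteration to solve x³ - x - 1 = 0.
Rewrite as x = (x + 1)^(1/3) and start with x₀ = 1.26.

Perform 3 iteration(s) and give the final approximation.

Equation: x³ - x - 1 = 0
Fixed-point form: x = (x + 1)^(1/3)
x₀ = 1.26

x_1 = g(1.260000) = 1.312309
x_2 = g(1.312309) = 1.322357
x_3 = g(1.322357) = 1.324269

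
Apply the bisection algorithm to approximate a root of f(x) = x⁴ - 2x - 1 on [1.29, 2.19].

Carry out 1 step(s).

f(x) = x⁴ - 2x - 1
Initial interval: [1.29, 2.19]

Iteration 1:
  c_1 = (1.290000 + 2.190000)/2 = 1.740000
  f(c_1) = f(1.740000) = 4.686362
  f(a) × f(c) < 0, new interval: [1.290000, 1.740000]

After 1 iteration(s), the approximation is c_1 = 1.740000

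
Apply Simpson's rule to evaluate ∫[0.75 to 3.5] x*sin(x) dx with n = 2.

f(x) = x*sin(x)
a = 0.75, b = 3.5, n = 2
h = (b - a)/n = 1.375000

Simpson's rule: (h/3)[f(x₀) + 4f(x₁) + 2f(x₂) + ... + f(xₙ)]

x_0 = 0.7500, f(x_0) = 0.511229, coefficient = 1
x_1 = 2.1250, f(x_1) = 1.806930, coefficient = 4
x_2 = 3.5000, f(x_2) = -1.227741, coefficient = 1

I ≈ (1.375000/3) × 6.511206 = 2.984303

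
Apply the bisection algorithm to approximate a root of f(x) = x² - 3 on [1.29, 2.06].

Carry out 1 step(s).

f(x) = x² - 3
Initial interval: [1.29, 2.06]

Iteration 1:
  c_1 = (1.290000 + 2.060000)/2 = 1.675000
  f(c_1) = f(1.675000) = -0.194375
  f(a) × f(c) ≥ 0, new interval: [1.675000, 2.060000]

After 1 iteration(s), the approximation is c_1 = 1.675000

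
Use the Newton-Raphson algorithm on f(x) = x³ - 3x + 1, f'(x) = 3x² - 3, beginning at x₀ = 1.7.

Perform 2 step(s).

f(x) = x³ - 3x + 1
f'(x) = 3x² - 3
x₀ = 1.7

Newton-Raphson formula: x_{n+1} = x_n - f(x_n)/f'(x_n)

Iteration 1:
  f(1.700000) = 0.813000
  f'(1.700000) = 5.670000
  x_1 = 1.700000 - 0.813000/5.670000 = 1.556614
Iteration 2:
  f(1.556614) = 0.101906
  f'(1.556614) = 4.269139
  x_2 = 1.556614 - 0.101906/4.269139 = 1.532743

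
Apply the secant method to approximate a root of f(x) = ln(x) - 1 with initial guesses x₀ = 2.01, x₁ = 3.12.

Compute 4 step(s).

f(x) = ln(x) - 1
x₀ = 2.01, x₁ = 3.12

Secant formula: x_{n+1} = x_n - f(x_n)(x_n - x_{n-1})/(f(x_n) - f(x_{n-1}))

Iteration 1:
  f(2.010000) = -0.301865
  f(3.120000) = 0.137833
  x_2 = 3.120000 - 0.137833×(3.120000 - 2.010000)/(0.137833 - (-0.301865))
       = 2.772046
Iteration 2:
  f(3.120000) = 0.137833
  f(2.772046) = 0.019586
  x_3 = 2.772046 - 0.019586×(2.772046 - 3.120000)/(0.019586 - 0.137833)
       = 2.714413
Iteration 3:
  f(2.772046) = 0.019586
  f(2.714413) = -0.001424
  x_4 = 2.714413 - (-0.001424)×(2.714413 - 2.772046)/(-0.001424 - 0.019586)
       = 2.718320
Iteration 4:
  f(2.714413) = -0.001424
  f(2.718320) = 0.000014
  x_5 = 2.718320 - 0.000014×(2.718320 - 2.714413)/(0.000014 - (-0.001424))
       = 2.718282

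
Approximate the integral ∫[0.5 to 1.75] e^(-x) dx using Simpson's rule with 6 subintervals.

f(x) = e^(-x)
a = 0.5, b = 1.75, n = 6
h = (b - a)/n = 0.208333

Simpson's rule: (h/3)[f(x₀) + 4f(x₁) + 2f(x₂) + ... + f(xₙ)]

x_0 = 0.5000, f(x_0) = 0.606531, coefficient = 1
x_1 = 0.7083, f(x_1) = 0.492464, coefficient = 4
x_2 = 0.9167, f(x_2) = 0.399850, coefficient = 2
x_3 = 1.1250, f(x_3) = 0.324652, coefficient = 4
x_4 = 1.3333, f(x_4) = 0.263597, coefficient = 2
x_5 = 1.5417, f(x_5) = 0.214024, coefficient = 4
x_6 = 1.7500, f(x_6) = 0.173774, coefficient = 1

I ≈ (0.208333/3) × 6.231762 = 0.432761
Exact value: 0.432757
Error: 0.000005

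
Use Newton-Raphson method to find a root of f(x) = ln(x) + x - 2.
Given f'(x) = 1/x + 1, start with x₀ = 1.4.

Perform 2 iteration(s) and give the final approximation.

f(x) = ln(x) + x - 2
f'(x) = 1/x + 1
x₀ = 1.4

Newton-Raphson formula: x_{n+1} = x_n - f(x_n)/f'(x_n)

Iteration 1:
  f(1.400000) = -0.263528
  f'(1.400000) = 1.714286
  x_1 = 1.400000 - (-0.263528)/1.714286 = 1.553725
Iteration 2:
  f(1.553725) = -0.005621
  f'(1.553725) = 1.643615
  x_2 = 1.553725 - (-0.005621)/1.643615 = 1.557144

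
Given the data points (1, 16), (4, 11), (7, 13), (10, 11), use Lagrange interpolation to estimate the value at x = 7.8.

Lagrange interpolation formula:
P(x) = Σ yᵢ × Lᵢ(x)
where Lᵢ(x) = Π_{j≠i} (x - xⱼ)/(xᵢ - xⱼ)

L_0(7.8) = (7.8 - 4)/(1 - 4) × (7.8 - 7)/(1 - 7) × (7.8 - 10)/(1 - 10) = 0.041284
L_1(7.8) = (7.8 - 1)/(4 - 1) × (7.8 - 7)/(4 - 7) × (7.8 - 10)/(4 - 10) = -0.221630
L_2(7.8) = (7.8 - 1)/(7 - 1) × (7.8 - 4)/(7 - 4) × (7.8 - 10)/(7 - 10) = 1.052741
L_3(7.8) = (7.8 - 1)/(10 - 1) × (7.8 - 4)/(10 - 4) × (7.8 - 7)/(10 - 7) = 0.127605

P(7.8) = 16×L_0(7.8) + 11×L_1(7.8) + 13×L_2(7.8) + 11×L_3(7.8)
P(7.8) = 13.311901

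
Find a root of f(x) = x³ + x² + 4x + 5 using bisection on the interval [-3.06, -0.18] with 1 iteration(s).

f(x) = x³ + x² + 4x + 5
Initial interval: [-3.06, -0.18]

Iteration 1:
  c_1 = (-3.060000 + (-0.180000))/2 = -1.620000
  f(c_1) = f(-1.620000) = -3.107128
  f(a) × f(c) ≥ 0, new interval: [-1.620000, -0.180000]

After 1 iteration(s), the approximation is c_1 = -1.620000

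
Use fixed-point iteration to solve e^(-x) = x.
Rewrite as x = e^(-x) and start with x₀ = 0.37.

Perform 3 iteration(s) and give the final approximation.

Equation: e^(-x) = x
Fixed-point form: x = e^(-x)
x₀ = 0.37

x_1 = g(0.370000) = 0.690734
x_2 = g(0.690734) = 0.501208
x_3 = g(0.501208) = 0.605798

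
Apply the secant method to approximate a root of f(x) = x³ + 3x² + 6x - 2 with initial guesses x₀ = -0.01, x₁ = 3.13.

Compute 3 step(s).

f(x) = x³ + 3x² + 6x - 2
x₀ = -0.01, x₁ = 3.13

Secant formula: x_{n+1} = x_n - f(x_n)(x_n - x_{n-1})/(f(x_n) - f(x_{n-1}))

Iteration 1:
  f(-0.010000) = -2.059701
  f(3.130000) = 76.834997
  x_2 = 3.130000 - 76.834997×(3.130000 - (-0.010000))/(76.834997 - (-2.059701))
       = 0.071976
Iteration 2:
  f(3.130000) = 76.834997
  f(0.071976) = -1.552230
  x_3 = 0.071976 - (-1.552230)×(0.071976 - 3.130000)/(-1.552230 - 76.834997)
       = 0.132531
Iteration 3:
  f(0.071976) = -1.552230
  f(0.132531) = -1.149792
  x_4 = 0.132531 - (-1.149792)×(0.132531 - 0.071976)/(-1.149792 - (-1.552230))
       = 0.305541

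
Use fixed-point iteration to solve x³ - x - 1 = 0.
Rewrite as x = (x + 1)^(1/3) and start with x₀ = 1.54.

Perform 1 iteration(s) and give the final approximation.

Equation: x³ - x - 1 = 0
Fixed-point form: x = (x + 1)^(1/3)
x₀ = 1.54

x_1 = g(1.540000) = 1.364409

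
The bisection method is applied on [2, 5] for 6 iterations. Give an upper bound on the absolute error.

Bisection error bound: |error| ≤ (b-a)/2^n
|error| ≤ (5 - 2)/2^6 = 3/2^6
|error| ≤ 0.0468750000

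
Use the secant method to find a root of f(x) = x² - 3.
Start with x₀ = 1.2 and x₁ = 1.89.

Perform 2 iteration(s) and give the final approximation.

f(x) = x² - 3
x₀ = 1.2, x₁ = 1.89

Secant formula: x_{n+1} = x_n - f(x_n)(x_n - x_{n-1})/(f(x_n) - f(x_{n-1}))

Iteration 1:
  f(1.200000) = -1.560000
  f(1.890000) = 0.572100
  x_2 = 1.890000 - 0.572100×(1.890000 - 1.200000)/(0.572100 - (-1.560000))
       = 1.704854
Iteration 2:
  f(1.890000) = 0.572100
  f(1.704854) = -0.093472
  x_3 = 1.704854 - (-0.093472)×(1.704854 - 1.890000)/(-0.093472 - 0.572100)
       = 1.730856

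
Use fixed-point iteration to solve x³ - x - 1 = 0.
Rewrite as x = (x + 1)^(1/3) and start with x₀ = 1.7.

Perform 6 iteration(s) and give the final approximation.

Equation: x³ - x - 1 = 0
Fixed-point form: x = (x + 1)^(1/3)
x₀ = 1.7

x_1 = g(1.700000) = 1.392477
x_2 = g(1.392477) = 1.337465
x_3 = g(1.337465) = 1.327135
x_4 = g(1.327135) = 1.325177
x_5 = g(1.325177) = 1.324805
x_6 = g(1.324805) = 1.324735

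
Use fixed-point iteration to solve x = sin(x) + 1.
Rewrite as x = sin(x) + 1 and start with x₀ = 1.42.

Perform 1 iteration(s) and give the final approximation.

Equation: x = sin(x) + 1
Fixed-point form: x = sin(x) + 1
x₀ = 1.42

x_1 = g(1.420000) = 1.988652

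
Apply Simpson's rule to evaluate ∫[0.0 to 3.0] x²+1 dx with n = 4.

f(x) = x²+1
a = 0.0, b = 3.0, n = 4
h = (b - a)/n = 0.750000

Simpson's rule: (h/3)[f(x₀) + 4f(x₁) + 2f(x₂) + ... + f(xₙ)]

x_0 = 0.0000, f(x_0) = 1.000000, coefficient = 1
x_1 = 0.7500, f(x_1) = 1.562500, coefficient = 4
x_2 = 1.5000, f(x_2) = 3.250000, coefficient = 2
x_3 = 2.2500, f(x_3) = 6.062500, coefficient = 4
x_4 = 3.0000, f(x_4) = 10.000000, coefficient = 1

I ≈ (0.750000/3) × 48.000000 = 12.000000
Exact value: 12.000000
Error: 0.000000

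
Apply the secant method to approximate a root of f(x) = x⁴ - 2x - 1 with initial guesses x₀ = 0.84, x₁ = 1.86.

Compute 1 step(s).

f(x) = x⁴ - 2x - 1
x₀ = 0.84, x₁ = 1.86

Secant formula: x_{n+1} = x_n - f(x_n)(x_n - x_{n-1})/(f(x_n) - f(x_{n-1}))

Iteration 1:
  f(0.840000) = -2.182129
  f(1.860000) = 7.248832
  x_2 = 1.860000 - 7.248832×(1.860000 - 0.840000)/(7.248832 - (-2.182129))
       = 1.076007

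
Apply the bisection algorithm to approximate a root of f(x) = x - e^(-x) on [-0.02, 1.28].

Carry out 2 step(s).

f(x) = x - e^(-x)
Initial interval: [-0.02, 1.28]

Iteration 1:
  c_1 = (-0.020000 + 1.280000)/2 = 0.630000
  f(c_1) = f(0.630000) = 0.097408
  f(a) × f(c) < 0, new interval: [-0.020000, 0.630000]
Iteration 2:
  c_2 = (-0.020000 + 0.630000)/2 = 0.305000
  f(c_2) = f(0.305000) = -0.432123
  f(a) × f(c) ≥ 0, new interval: [0.305000, 0.630000]

After 2 iteration(s), the approximation is c_2 = 0.305000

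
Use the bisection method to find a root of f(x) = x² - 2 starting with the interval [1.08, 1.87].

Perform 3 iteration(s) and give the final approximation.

f(x) = x² - 2
Initial interval: [1.08, 1.87]

Iteration 1:
  c_1 = (1.080000 + 1.870000)/2 = 1.475000
  f(c_1) = f(1.475000) = 0.175625
  f(a) × f(c) < 0, new interval: [1.080000, 1.475000]
Iteration 2:
  c_2 = (1.080000 + 1.475000)/2 = 1.277500
  f(c_2) = f(1.277500) = -0.367994
  f(a) × f(c) ≥ 0, new interval: [1.277500, 1.475000]
Iteration 3:
  c_3 = (1.277500 + 1.475000)/2 = 1.376250
  f(c_3) = f(1.376250) = -0.105936
  f(a) × f(c) ≥ 0, new interval: [1.376250, 1.475000]

After 3 iteration(s), the approximation is c_3 = 1.376250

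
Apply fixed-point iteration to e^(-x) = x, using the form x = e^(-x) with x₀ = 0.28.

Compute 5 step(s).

Equation: e^(-x) = x
Fixed-point form: x = e^(-x)
x₀ = 0.28

x_1 = g(0.280000) = 0.755784
x_2 = g(0.755784) = 0.469642
x_3 = g(0.469642) = 0.625226
x_4 = g(0.625226) = 0.535141
x_5 = g(0.535141) = 0.585587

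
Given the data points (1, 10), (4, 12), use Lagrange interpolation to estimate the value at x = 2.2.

Lagrange interpolation formula:
P(x) = Σ yᵢ × Lᵢ(x)
where Lᵢ(x) = Π_{j≠i} (x - xⱼ)/(xᵢ - xⱼ)

L_0(2.2) = (2.2 - 4)/(1 - 4) = 0.600000
L_1(2.2) = (2.2 - 1)/(4 - 1) = 0.400000

P(2.2) = 10×L_0(2.2) + 12×L_1(2.2)
P(2.2) = 10.800000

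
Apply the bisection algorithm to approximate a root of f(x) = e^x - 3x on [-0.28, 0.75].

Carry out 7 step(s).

f(x) = e^x - 3x
Initial interval: [-0.28, 0.75]

Iteration 1:
  c_1 = (-0.280000 + 0.750000)/2 = 0.235000
  f(c_1) = f(0.235000) = 0.559909
  f(a) × f(c) ≥ 0, new interval: [0.235000, 0.750000]
Iteration 2:
  c_2 = (0.235000 + 0.750000)/2 = 0.492500
  f(c_2) = f(0.492500) = 0.158902
  f(a) × f(c) ≥ 0, new interval: [0.492500, 0.750000]
Iteration 3:
  c_3 = (0.492500 + 0.750000)/2 = 0.621250
  f(c_3) = f(0.621250) = -0.002497
  f(a) × f(c) < 0, new interval: [0.492500, 0.621250]
Iteration 4:
  c_4 = (0.492500 + 0.621250)/2 = 0.556875
  f(c_4) = f(0.556875) = 0.074585
  f(a) × f(c) ≥ 0, new interval: [0.556875, 0.621250]
Iteration 5:
  c_5 = (0.556875 + 0.621250)/2 = 0.589063
  f(c_5) = f(0.589063) = 0.035110
  f(a) × f(c) ≥ 0, new interval: [0.589063, 0.621250]
Iteration 6:
  c_6 = (0.589063 + 0.621250)/2 = 0.605156
  f(c_6) = f(0.605156) = 0.016070
  f(a) × f(c) ≥ 0, new interval: [0.605156, 0.621250]
Iteration 7:
  c_7 = (0.605156 + 0.621250)/2 = 0.613203
  f(c_7) = f(0.613203) = 0.006727
  f(a) × f(c) ≥ 0, new interval: [0.613203, 0.621250]

After 7 iteration(s), the approximation is c_7 = 0.613203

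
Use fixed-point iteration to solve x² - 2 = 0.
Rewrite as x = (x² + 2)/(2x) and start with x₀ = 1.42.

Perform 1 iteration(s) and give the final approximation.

Equation: x² - 2 = 0
Fixed-point form: x = (x² + 2)/(2x)
x₀ = 1.42

x_1 = g(1.420000) = 1.414225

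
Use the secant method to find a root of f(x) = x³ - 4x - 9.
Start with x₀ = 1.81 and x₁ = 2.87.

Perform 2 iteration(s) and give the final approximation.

f(x) = x³ - 4x - 9
x₀ = 1.81, x₁ = 2.87

Secant formula: x_{n+1} = x_n - f(x_n)(x_n - x_{n-1})/(f(x_n) - f(x_{n-1}))

Iteration 1:
  f(1.810000) = -10.310259
  f(2.870000) = 3.159903
  x_2 = 2.870000 - 3.159903×(2.870000 - 1.810000)/(3.159903 - (-10.310259))
       = 2.621340
Iteration 2:
  f(2.870000) = 3.159903
  f(2.621340) = -1.473031
  x_3 = 2.621340 - (-1.473031)×(2.621340 - 2.870000)/(-1.473031 - 3.159903)
       = 2.700401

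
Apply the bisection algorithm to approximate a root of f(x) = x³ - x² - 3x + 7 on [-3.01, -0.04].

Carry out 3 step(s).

f(x) = x³ - x² - 3x + 7
Initial interval: [-3.01, -0.04]

Iteration 1:
  c_1 = (-3.010000 + (-0.040000))/2 = -1.525000
  f(c_1) = f(-1.525000) = 5.702797
  f(a) × f(c) < 0, new interval: [-3.010000, -1.525000]
Iteration 2:
  c_2 = (-3.010000 + (-1.525000))/2 = -2.267500
  f(c_2) = f(-2.267500) = -2.997535
  f(a) × f(c) ≥ 0, new interval: [-2.267500, -1.525000]
Iteration 3:
  c_3 = (-2.267500 + (-1.525000))/2 = -1.896250
  f(c_3) = f(-1.896250) = 2.274518
  f(a) × f(c) < 0, new interval: [-2.267500, -1.896250]

After 3 iteration(s), the approximation is c_3 = -1.896250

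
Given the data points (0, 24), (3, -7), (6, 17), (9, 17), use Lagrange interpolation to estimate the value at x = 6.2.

Lagrange interpolation formula:
P(x) = Σ yᵢ × Lᵢ(x)
where Lᵢ(x) = Π_{j≠i} (x - xⱼ)/(xᵢ - xⱼ)

L_0(6.2) = (6.2 - 3)/(0 - 3) × (6.2 - 6)/(0 - 6) × (6.2 - 9)/(0 - 9) = 0.011062
L_1(6.2) = (6.2 - 0)/(3 - 0) × (6.2 - 6)/(3 - 6) × (6.2 - 9)/(3 - 9) = -0.064296
L_2(6.2) = (6.2 - 0)/(6 - 0) × (6.2 - 3)/(6 - 3) × (6.2 - 9)/(6 - 9) = 1.028741
L_3(6.2) = (6.2 - 0)/(9 - 0) × (6.2 - 3)/(9 - 3) × (6.2 - 6)/(9 - 6) = 0.024494

P(6.2) = 24×L_0(6.2) + (-7)×L_1(6.2) + 17×L_2(6.2) + 17×L_3(6.2)
P(6.2) = 18.620543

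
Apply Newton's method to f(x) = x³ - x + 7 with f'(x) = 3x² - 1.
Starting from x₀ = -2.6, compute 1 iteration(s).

f(x) = x³ - x + 7
f'(x) = 3x² - 1
x₀ = -2.6

Newton-Raphson formula: x_{n+1} = x_n - f(x_n)/f'(x_n)

Iteration 1:
  f(-2.600000) = -7.976000
  f'(-2.600000) = 19.280000
  x_1 = -2.600000 - (-7.976000)/19.280000 = -2.186307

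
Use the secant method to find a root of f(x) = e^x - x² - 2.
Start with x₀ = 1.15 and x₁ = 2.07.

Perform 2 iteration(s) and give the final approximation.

f(x) = e^x - x² - 2
x₀ = 1.15, x₁ = 2.07

Secant formula: x_{n+1} = x_n - f(x_n)(x_n - x_{n-1})/(f(x_n) - f(x_{n-1}))

Iteration 1:
  f(1.150000) = -0.164307
  f(2.070000) = 1.639923
  x_2 = 2.070000 - 1.639923×(2.070000 - 1.150000)/(1.639923 - (-0.164307))
       = 1.233782
Iteration 2:
  f(2.070000) = 1.639923
  f(1.233782) = -0.088025
  x_3 = 1.233782 - (-0.088025)×(1.233782 - 2.070000)/(-0.088025 - 1.639923)
       = 1.276381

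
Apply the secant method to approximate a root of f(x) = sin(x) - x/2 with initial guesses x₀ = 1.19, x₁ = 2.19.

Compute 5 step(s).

f(x) = sin(x) - x/2
x₀ = 1.19, x₁ = 2.19

Secant formula: x_{n+1} = x_n - f(x_n)(x_n - x_{n-1})/(f(x_n) - f(x_{n-1}))

Iteration 1:
  f(1.190000) = 0.333369
  f(2.190000) = -0.280659
  x_2 = 2.190000 - (-0.280659)×(2.190000 - 1.190000)/(-0.280659 - 0.333369)
       = 1.732921
Iteration 2:
  f(2.190000) = -0.280659
  f(1.732921) = 0.120426
  x_3 = 1.732921 - 0.120426×(1.732921 - 2.190000)/(0.120426 - (-0.280659))
       = 1.870159
Iteration 3:
  f(1.732921) = 0.120426
  f(1.870159) = 0.020445
  x_4 = 1.870159 - 0.020445×(1.870159 - 1.732921)/(0.020445 - 0.120426)
       = 1.898223
Iteration 4:
  f(1.870159) = 0.020445
  f(1.898223) = -0.002238
  x_5 = 1.898223 - (-0.002238)×(1.898223 - 1.870159)/(-0.002238 - 0.020445)
       = 1.895454
Iteration 5:
  f(1.898223) = -0.002238
  f(1.895454) = 0.000033
  x_6 = 1.895454 - 0.000033×(1.895454 - 1.898223)/(0.000033 - (-0.002238))
       = 1.895494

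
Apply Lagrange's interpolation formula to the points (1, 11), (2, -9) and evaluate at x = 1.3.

Lagrange interpolation formula:
P(x) = Σ yᵢ × Lᵢ(x)
where Lᵢ(x) = Π_{j≠i} (x - xⱼ)/(xᵢ - xⱼ)

L_0(1.3) = (1.3 - 2)/(1 - 2) = 0.700000
L_1(1.3) = (1.3 - 1)/(2 - 1) = 0.300000

P(1.3) = 11×L_0(1.3) + (-9)×L_1(1.3)
P(1.3) = 5.000000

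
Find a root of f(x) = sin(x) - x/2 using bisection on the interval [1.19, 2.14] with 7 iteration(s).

f(x) = sin(x) - x/2
Initial interval: [1.19, 2.14]

Iteration 1:
  c_1 = (1.190000 + 2.140000)/2 = 1.665000
  f(c_1) = f(1.665000) = 0.163066
  f(a) × f(c) ≥ 0, new interval: [1.665000, 2.140000]
Iteration 2:
  c_2 = (1.665000 + 2.140000)/2 = 1.902500
  f(c_2) = f(1.902500) = -0.005761
  f(a) × f(c) < 0, new interval: [1.665000, 1.902500]
Iteration 3:
  c_3 = (1.665000 + 1.902500)/2 = 1.783750
  f(c_3) = f(1.783750) = 0.085536
  f(a) × f(c) ≥ 0, new interval: [1.783750, 1.902500]
Iteration 4:
  c_4 = (1.783750 + 1.902500)/2 = 1.843125
  f(c_4) = f(1.843125) = 0.041585
  f(a) × f(c) ≥ 0, new interval: [1.843125, 1.902500]
Iteration 5:
  c_5 = (1.843125 + 1.902500)/2 = 1.872813
  f(c_5) = f(1.872813) = 0.018332
  f(a) × f(c) ≥ 0, new interval: [1.872813, 1.902500]
Iteration 6:
  c_6 = (1.872813 + 1.902500)/2 = 1.887656
  f(c_6) = f(1.887656) = 0.006390
  f(a) × f(c) ≥ 0, new interval: [1.887656, 1.902500]
Iteration 7:
  c_7 = (1.887656 + 1.902500)/2 = 1.895078
  f(c_7) = f(1.895078) = 0.000341
  f(a) × f(c) ≥ 0, new interval: [1.895078, 1.902500]

After 7 iteration(s), the approximation is c_7 = 1.895078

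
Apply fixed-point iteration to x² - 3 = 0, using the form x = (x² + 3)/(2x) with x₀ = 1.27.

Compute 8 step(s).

Equation: x² - 3 = 0
Fixed-point form: x = (x² + 3)/(2x)
x₀ = 1.27

x_1 = g(1.270000) = 1.816102
x_2 = g(1.816102) = 1.733996
x_3 = g(1.733996) = 1.732052
x_4 = g(1.732052) = 1.732051
x_5 = g(1.732051) = 1.732051
x_6 = g(1.732051) = 1.732051
x_7 = g(1.732051) = 1.732051
x_8 = g(1.732051) = 1.732051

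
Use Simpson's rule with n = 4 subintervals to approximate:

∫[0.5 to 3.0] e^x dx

f(x) = e^x
a = 0.5, b = 3.0, n = 4
h = (b - a)/n = 0.625000

Simpson's rule: (h/3)[f(x₀) + 4f(x₁) + 2f(x₂) + ... + f(xₙ)]

x_0 = 0.5000, f(x_0) = 1.648721, coefficient = 1
x_1 = 1.1250, f(x_1) = 3.080217, coefficient = 4
x_2 = 1.7500, f(x_2) = 5.754603, coefficient = 2
x_3 = 2.3750, f(x_3) = 10.751013, coefficient = 4
x_4 = 3.0000, f(x_4) = 20.085537, coefficient = 1

I ≈ (0.625000/3) × 88.568384 = 18.451747
Exact value: 18.436816
Error: 0.014931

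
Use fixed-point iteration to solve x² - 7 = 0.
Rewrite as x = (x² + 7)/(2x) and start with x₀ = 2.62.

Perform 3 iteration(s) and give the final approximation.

Equation: x² - 7 = 0
Fixed-point form: x = (x² + 7)/(2x)
x₀ = 2.62

x_1 = g(2.620000) = 2.645878
x_2 = g(2.645878) = 2.645751
x_3 = g(2.645751) = 2.645751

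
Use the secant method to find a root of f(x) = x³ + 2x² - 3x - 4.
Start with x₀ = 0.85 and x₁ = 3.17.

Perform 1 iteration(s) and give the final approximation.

f(x) = x³ + 2x² - 3x - 4
x₀ = 0.85, x₁ = 3.17

Secant formula: x_{n+1} = x_n - f(x_n)(x_n - x_{n-1})/(f(x_n) - f(x_{n-1}))

Iteration 1:
  f(0.850000) = -4.490875
  f(3.170000) = 38.442813
  x_2 = 3.170000 - 38.442813×(3.170000 - 0.850000)/(38.442813 - (-4.490875))
       = 1.092673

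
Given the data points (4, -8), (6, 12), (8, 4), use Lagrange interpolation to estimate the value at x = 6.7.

Lagrange interpolation formula:
P(x) = Σ yᵢ × Lᵢ(x)
where Lᵢ(x) = Π_{j≠i} (x - xⱼ)/(xᵢ - xⱼ)

L_0(6.7) = (6.7 - 6)/(4 - 6) × (6.7 - 8)/(4 - 8) = -0.113750
L_1(6.7) = (6.7 - 4)/(6 - 4) × (6.7 - 8)/(6 - 8) = 0.877500
L_2(6.7) = (6.7 - 4)/(8 - 4) × (6.7 - 6)/(8 - 6) = 0.236250

P(6.7) = (-8)×L_0(6.7) + 12×L_1(6.7) + 4×L_2(6.7)
P(6.7) = 12.385000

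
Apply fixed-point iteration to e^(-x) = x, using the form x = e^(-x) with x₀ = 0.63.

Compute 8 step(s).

Equation: e^(-x) = x
Fixed-point form: x = e^(-x)
x₀ = 0.63

x_1 = g(0.630000) = 0.532592
x_2 = g(0.532592) = 0.587081
x_3 = g(0.587081) = 0.555948
x_4 = g(0.555948) = 0.573529
x_5 = g(0.573529) = 0.563533
x_6 = g(0.563533) = 0.569194
x_7 = g(0.569194) = 0.565981
x_8 = g(0.565981) = 0.567803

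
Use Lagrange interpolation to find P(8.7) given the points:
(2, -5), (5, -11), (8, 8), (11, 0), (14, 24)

Lagrange interpolation formula:
P(x) = Σ yᵢ × Lᵢ(x)
where Lᵢ(x) = Π_{j≠i} (x - xⱼ)/(xᵢ - xⱼ)

L_0(8.7) = (8.7 - 5)/(2 - 5) × (8.7 - 8)/(2 - 8) × (8.7 - 11)/(2 - 11) × (8.7 - 14)/(2 - 14) = 0.016241
L_1(8.7) = (8.7 - 2)/(5 - 2) × (8.7 - 8)/(5 - 8) × (8.7 - 11)/(5 - 11) × (8.7 - 14)/(5 - 14) = -0.117636
L_2(8.7) = (8.7 - 2)/(8 - 2) × (8.7 - 5)/(8 - 5) × (8.7 - 11)/(8 - 11) × (8.7 - 14)/(8 - 14) = 0.932685
L_3(8.7) = (8.7 - 2)/(11 - 2) × (8.7 - 5)/(11 - 5) × (8.7 - 8)/(11 - 8) × (8.7 - 14)/(11 - 14) = 0.189241
L_4(8.7) = (8.7 - 2)/(14 - 2) × (8.7 - 5)/(14 - 5) × (8.7 - 8)/(14 - 8) × (8.7 - 11)/(14 - 11) = -0.020531

P(8.7) = (-5)×L_0(8.7) + (-11)×L_1(8.7) + 8×L_2(8.7) + 0×L_3(8.7) + 24×L_4(8.7)
P(8.7) = 8.181537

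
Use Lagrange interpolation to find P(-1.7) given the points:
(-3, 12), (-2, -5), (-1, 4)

Lagrange interpolation formula:
P(x) = Σ yᵢ × Lᵢ(x)
where Lᵢ(x) = Π_{j≠i} (x - xⱼ)/(xᵢ - xⱼ)

L_0(-1.7) = (-1.7 - (-2))/(-3 - (-2)) × (-1.7 - (-1))/(-3 - (-1)) = -0.105000
L_1(-1.7) = (-1.7 - (-3))/(-2 - (-3)) × (-1.7 - (-1))/(-2 - (-1)) = 0.910000
L_2(-1.7) = (-1.7 - (-3))/(-1 - (-3)) × (-1.7 - (-2))/(-1 - (-2)) = 0.195000

P(-1.7) = 12×L_0(-1.7) + (-5)×L_1(-1.7) + 4×L_2(-1.7)
P(-1.7) = -5.030000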